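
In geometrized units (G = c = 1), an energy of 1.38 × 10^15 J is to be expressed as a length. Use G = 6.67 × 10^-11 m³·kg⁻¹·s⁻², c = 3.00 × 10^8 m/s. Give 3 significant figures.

1.14 × 10^-29 m

Energy → length via G/c⁴.
1.38 × 10^15 J × (G/c⁴) = 1.14 × 10^-29 m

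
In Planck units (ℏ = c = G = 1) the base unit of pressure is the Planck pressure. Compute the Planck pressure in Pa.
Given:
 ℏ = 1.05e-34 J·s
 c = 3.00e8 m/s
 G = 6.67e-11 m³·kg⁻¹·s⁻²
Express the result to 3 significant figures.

4.68e113 Pa

p_P = c⁷/(ℏG²)
  = 2.19e59 / 4.67e-55
  = 4.68e113 Pa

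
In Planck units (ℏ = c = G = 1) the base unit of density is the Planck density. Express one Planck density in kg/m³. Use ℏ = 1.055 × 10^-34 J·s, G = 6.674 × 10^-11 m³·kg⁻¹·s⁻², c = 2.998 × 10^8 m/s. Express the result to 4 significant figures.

5.154 × 10^96 kg/m³

ρ_P = c⁵/(ℏG²)
  = 2.422 × 10^42 / 4.699 × 10^-55
  = 5.154 × 10^96 kg/m³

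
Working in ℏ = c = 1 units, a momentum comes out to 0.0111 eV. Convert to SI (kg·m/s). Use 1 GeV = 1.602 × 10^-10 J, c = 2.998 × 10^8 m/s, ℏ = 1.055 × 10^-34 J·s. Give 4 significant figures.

5.931 × 10^-30 kg·m/s

Momentum is [E]/c; divide by c.
1 GeV → 1/c × (1 GeV in J) = 5.344 × 10^-19 kg·m/s.
Convert the energy scale: 0.0111 eV = 1.11 × 10^-11 GeV.
Result: 1.11 × 10^-11 × 5.344 × 10^-19 = 5.931 × 10^-30 kg·m/s.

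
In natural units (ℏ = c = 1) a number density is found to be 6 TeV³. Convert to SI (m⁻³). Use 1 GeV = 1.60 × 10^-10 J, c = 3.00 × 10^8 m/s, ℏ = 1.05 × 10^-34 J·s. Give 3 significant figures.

Number density is [L]⁻³ = [E]³/(ℏc)³.
1 GeV³ → 1/(ℏc)³ × (1 GeV in J)³ = 1.31 × 10^47 m⁻³.
Convert the energy scale: 6 TeV³ = 6.00 × 10^9 GeV³.
Result: 6.00 × 10^9 × 1.31 × 10^47 = 7.86 × 10^56 m⁻³.

7.86 × 10^56 m⁻³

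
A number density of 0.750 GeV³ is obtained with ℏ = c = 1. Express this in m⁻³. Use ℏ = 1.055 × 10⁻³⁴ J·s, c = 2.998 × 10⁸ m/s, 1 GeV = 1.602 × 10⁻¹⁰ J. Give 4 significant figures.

Number density is [L]⁻³ = [E]³/(ℏc)³.
1 GeV³ → 1/(ℏc)³ × (1 GeV in J)³ = 1.299 × 10⁴⁷ m⁻³.
Result: 0.750 × 1.299 × 10⁴⁷ = 9.745 × 10⁴⁶ m⁻³.

9.745 × 10⁴⁶ m⁻³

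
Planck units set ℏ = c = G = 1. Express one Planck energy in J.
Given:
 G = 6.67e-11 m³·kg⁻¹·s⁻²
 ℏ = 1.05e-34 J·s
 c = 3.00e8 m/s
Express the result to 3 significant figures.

1.96e9 J

From ℏ = c = G = 1 the energy scale is E_P = √(ℏc⁵/G).
  = √(3.83e18)
  = 1.96e9 J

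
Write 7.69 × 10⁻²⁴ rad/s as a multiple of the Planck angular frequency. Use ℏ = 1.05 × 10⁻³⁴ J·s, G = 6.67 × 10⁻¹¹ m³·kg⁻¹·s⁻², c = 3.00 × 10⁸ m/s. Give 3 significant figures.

Planck angular frequency: ω_P = √(c⁵/(ℏG)) = 1.86 × 10⁴³ rad/s.
7.69 × 10⁻²⁴ / 1.86 × 10⁴³ = 4.13 × 10⁻⁶⁷

4.13 × 10⁻⁶⁷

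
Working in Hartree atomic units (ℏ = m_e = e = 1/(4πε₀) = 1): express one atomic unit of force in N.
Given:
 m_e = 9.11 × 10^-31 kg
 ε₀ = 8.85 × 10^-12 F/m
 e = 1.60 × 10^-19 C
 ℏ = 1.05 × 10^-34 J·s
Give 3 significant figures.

8.33 × 10^-8 N

From ℏ = m_e = e = 1/(4πε₀) = 1 the force scale is F_au = E_h/a₀ = m_e²e⁶/((4πε₀)³ℏ⁴).
E_h = 4.38 × 10^-18 J
a₀ = 5.26 × 10^-11 m
E_h/a₀ = 8.33 × 10^-8 N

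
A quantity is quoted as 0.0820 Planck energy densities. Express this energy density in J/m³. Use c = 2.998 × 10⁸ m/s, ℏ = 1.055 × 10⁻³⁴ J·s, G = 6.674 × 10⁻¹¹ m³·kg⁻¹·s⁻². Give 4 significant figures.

3.798 × 10¹¹² J/m³

One Planck energy density: u_P = c⁷/(ℏG²) = 4.632 × 10¹¹³ J/m³.
0.0820 × 4.632 × 10¹¹³ J/m³ = 3.798 × 10¹¹² J/m³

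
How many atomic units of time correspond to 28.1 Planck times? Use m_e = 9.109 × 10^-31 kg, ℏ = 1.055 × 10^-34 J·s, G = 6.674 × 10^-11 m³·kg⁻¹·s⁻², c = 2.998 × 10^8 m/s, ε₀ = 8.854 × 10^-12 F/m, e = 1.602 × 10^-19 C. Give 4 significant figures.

6.253 × 10^-26

Planck time: t_P = √(ℏG/c⁵) = 5.392 × 10^-44 s
atomic unit of time: τ_au = (4πε₀)²ℏ³/(m_e e⁴) = 2.423 × 10^-17 s
28.1 × 5.392 × 10^-44 / 2.423 × 10^-17 = 6.253 × 10^-26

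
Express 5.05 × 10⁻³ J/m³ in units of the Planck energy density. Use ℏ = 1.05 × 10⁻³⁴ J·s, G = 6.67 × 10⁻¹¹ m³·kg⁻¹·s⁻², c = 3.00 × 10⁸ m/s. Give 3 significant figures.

1.08 × 10⁻¹¹⁶

Planck energy density: u_P = c⁷/(ℏG²) = 4.68 × 10¹¹³ J/m³.
5.05 × 10⁻³ / 4.68 × 10¹¹³ = 1.08 × 10⁻¹¹⁶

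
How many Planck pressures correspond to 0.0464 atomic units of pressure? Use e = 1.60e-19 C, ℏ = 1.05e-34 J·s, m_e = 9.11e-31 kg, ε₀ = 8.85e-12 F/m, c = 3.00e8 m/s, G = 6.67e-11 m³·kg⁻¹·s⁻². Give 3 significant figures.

2.99e-102

atomic unit of pressure: P_au = E_h/a₀³ = m_e⁴e¹⁰/((4πε₀)⁵ℏ⁸) = 3.01e13 Pa
Planck pressure: p_P = c⁷/(ℏG²) = 4.68e113 Pa
0.0464 × 3.01e13 / 4.68e113 = 2.99e-102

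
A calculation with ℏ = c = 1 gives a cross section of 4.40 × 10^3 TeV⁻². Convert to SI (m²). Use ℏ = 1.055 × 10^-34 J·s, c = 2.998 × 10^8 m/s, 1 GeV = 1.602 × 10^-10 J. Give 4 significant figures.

Area is [L]² = [E]⁻²·(ℏc)²; restore (ℏc)².
1 GeV⁻² → (ℏc)² × (1 GeV in J)⁻² = 3.898 × 10^-32 m².
Convert the energy scale: 4.40 × 10^3 TeV⁻² = 4.40 × 10^-3 GeV⁻².
Result: 4.40 × 10^-3 × 3.898 × 10^-32 = 1.715 × 10^-34 m².

1.715 × 10^-34 m²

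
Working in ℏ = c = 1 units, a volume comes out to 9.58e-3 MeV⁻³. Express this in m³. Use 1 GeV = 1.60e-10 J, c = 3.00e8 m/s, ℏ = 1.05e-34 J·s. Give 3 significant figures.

Volume is [L]³ = [E]⁻³·(ℏc)³.
1 GeV⁻³ → (ℏc)³ × (1 GeV in J)⁻³ = 7.63e-48 m³.
Convert the energy scale: 9.58e-3 MeV⁻³ = 9.58e6 GeV⁻³.
Result: 9.58e6 × 7.63e-48 = 7.31e-41 m³.

7.31e-41 m³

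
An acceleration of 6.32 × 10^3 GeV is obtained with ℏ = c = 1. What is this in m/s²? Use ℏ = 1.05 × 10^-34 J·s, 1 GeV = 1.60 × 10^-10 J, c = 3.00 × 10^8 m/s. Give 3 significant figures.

2.89 × 10^36 m/s²

Acceleration is [L]/[T]² = c·[E]/ℏ.
1 GeV → c/ℏ × (1 GeV in J) = 4.57 × 10^32 m/s².
Result: 6.32 × 10^3 × 4.57 × 10^32 = 2.89 × 10^36 m/s².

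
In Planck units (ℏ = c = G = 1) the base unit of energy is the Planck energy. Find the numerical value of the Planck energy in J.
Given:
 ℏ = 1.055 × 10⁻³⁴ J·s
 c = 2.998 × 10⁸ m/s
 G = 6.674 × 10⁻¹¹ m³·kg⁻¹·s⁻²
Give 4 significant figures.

1.957 × 10⁹ J

E_P = √(ℏc⁵/G)
  = √(3.828 × 10¹⁸)
  = 1.957 × 10⁹ J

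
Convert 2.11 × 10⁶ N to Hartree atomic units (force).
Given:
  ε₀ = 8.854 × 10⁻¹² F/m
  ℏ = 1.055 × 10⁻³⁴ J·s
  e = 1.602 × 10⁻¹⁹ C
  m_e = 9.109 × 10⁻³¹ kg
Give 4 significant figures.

atomic unit of force: F_au = E_h/a₀ = m_e²e⁶/((4πε₀)³ℏ⁴) = 8.220 × 10⁻⁸ N.
2.11 × 10⁶ / 8.220 × 10⁻⁸ = 2.567 × 10¹³

2.567 × 10¹³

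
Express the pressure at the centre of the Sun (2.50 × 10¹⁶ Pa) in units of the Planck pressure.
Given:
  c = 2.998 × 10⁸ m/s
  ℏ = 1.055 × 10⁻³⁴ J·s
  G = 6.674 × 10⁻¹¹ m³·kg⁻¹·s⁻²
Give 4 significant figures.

5.397 × 10⁻⁹⁸

Planck pressure: p_P = c⁷/(ℏG²) = 4.632 × 10¹¹³ Pa.
2.50 × 10¹⁶ / 4.632 × 10¹¹³ = 5.397 × 10⁻⁹⁸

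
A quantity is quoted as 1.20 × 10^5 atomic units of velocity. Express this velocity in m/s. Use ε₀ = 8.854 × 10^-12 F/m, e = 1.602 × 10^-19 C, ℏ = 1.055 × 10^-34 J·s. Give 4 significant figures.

2.624 × 10^11 m/s

One atomic unit of velocity: v_au = e²/(4πε₀ℏ) = 2.186 × 10^6 m/s.
1.20 × 10^5 × 2.186 × 10^6 m/s = 2.624 × 10^11 m/s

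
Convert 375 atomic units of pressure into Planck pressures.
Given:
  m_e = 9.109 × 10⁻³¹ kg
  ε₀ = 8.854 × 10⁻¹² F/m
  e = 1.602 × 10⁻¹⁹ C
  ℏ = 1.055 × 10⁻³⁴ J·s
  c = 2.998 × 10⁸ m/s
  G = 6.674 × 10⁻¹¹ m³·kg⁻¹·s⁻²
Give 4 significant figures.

atomic unit of pressure: P_au = E_h/a₀³ = m_e⁴e¹⁰/((4πε₀)⁵ℏ⁸) = 2.929 × 10¹³ Pa
Planck pressure: p_P = c⁷/(ℏG²) = 4.632 × 10¹¹³ Pa
375 × 2.929 × 10¹³ / 4.632 × 10¹¹³ = 2.371 × 10⁻⁹⁸

2.371 × 10⁻⁹⁸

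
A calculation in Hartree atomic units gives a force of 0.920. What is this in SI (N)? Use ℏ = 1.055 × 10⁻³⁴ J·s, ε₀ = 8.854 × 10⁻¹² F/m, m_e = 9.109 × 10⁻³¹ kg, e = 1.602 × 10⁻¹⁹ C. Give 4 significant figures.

7.562 × 10⁻⁸ N

One atomic unit of force: F_au = E_h/a₀ = m_e²e⁶/((4πε₀)³ℏ⁴) = 8.220 × 10⁻⁸ N.
0.920 × 8.220 × 10⁻⁸ N = 7.562 × 10⁻⁸ N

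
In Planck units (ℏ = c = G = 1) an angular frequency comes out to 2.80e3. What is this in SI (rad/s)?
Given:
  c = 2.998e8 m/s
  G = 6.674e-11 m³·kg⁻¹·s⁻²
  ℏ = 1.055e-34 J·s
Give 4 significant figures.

5.193e46 rad/s

One Planck angular frequency: ω_P = √(c⁵/(ℏG)) = 1.855e43 rad/s.
2.80e3 × 1.855e43 rad/s = 5.193e46 rad/s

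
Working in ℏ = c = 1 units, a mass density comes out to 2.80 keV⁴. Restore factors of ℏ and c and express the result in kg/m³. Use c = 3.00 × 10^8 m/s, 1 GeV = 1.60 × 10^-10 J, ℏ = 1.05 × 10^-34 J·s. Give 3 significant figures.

Mass density is [E]/(c²[L]³) = [E]⁴/(ℏ³c⁵).
1 GeV⁴ → 1/(ℏ³c⁵) × (1 GeV in J)⁴ = 2.33 × 10^20 kg/m³.
Convert the energy scale: 2.80 keV⁴ = 2.80 × 10^-24 GeV⁴.
Result: 2.80 × 10^-24 × 2.33 × 10^20 = 6.52 × 10^-4 kg/m³.

6.52 × 10^-4 kg/m³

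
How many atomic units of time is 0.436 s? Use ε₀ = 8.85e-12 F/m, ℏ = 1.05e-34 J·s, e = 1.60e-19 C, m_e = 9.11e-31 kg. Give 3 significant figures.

1.82e16

atomic unit of time: τ_au = (4πε₀)²ℏ³/(m_e e⁴) = 2.40e-17 s.
0.436 / 2.40e-17 = 1.82e16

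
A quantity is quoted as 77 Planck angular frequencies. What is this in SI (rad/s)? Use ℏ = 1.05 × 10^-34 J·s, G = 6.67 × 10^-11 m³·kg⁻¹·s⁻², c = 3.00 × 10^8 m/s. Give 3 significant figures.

1.43 × 10^45 rad/s

One Planck angular frequency: ω_P = √(c⁵/(ℏG)) = 1.86 × 10^43 rad/s.
77 × 1.86 × 10^43 rad/s = 1.43 × 10^45 rad/s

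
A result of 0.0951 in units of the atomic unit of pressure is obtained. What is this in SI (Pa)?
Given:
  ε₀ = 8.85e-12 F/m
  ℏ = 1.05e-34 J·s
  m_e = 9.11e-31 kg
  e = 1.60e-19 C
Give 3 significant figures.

2.87e12 Pa

One atomic unit of pressure: P_au = E_h/a₀³ = m_e⁴e¹⁰/((4πε₀)⁵ℏ⁸) = 3.01e13 Pa.
0.0951 × 3.01e13 Pa = 2.87e12 Pa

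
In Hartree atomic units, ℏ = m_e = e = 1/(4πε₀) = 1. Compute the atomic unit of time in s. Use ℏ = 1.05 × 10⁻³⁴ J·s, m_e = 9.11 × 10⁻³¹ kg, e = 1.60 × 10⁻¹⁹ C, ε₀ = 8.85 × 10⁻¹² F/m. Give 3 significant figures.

Dimensional analysis gives τ_au = (4πε₀)²ℏ³/(m_e e⁴).
E_h = 4.38 × 10⁻¹⁸ J
ℏ/E_h = 2.40 × 10⁻¹⁷ s

2.40 × 10⁻¹⁷ s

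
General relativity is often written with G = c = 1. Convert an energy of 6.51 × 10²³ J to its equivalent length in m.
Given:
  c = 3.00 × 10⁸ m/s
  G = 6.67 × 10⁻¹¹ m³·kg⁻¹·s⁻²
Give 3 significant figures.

5.36 × 10⁻²¹ m

Energy → length via G/c⁴.
6.51 × 10²³ J × (G/c⁴) = 5.36 × 10⁻²¹ m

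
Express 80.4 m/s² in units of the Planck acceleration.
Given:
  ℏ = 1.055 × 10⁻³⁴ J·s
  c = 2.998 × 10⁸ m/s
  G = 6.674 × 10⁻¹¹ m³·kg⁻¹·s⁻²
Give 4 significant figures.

Planck acceleration: a_P = √(c⁷/(ℏG)) = 5.560 × 10⁵¹ m/s².
80.4 / 5.560 × 10⁵¹ = 1.446 × 10⁻⁵⁰

1.446 × 10⁻⁵⁰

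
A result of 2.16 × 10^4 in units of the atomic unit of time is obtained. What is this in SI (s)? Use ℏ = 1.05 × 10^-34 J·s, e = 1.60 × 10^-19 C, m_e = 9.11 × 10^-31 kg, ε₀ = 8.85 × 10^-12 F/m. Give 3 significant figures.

5.18 × 10^-13 s

One atomic unit of time: τ_au = (4πε₀)²ℏ³/(m_e e⁴) = 2.40 × 10^-17 s.
2.16 × 10^4 × 2.40 × 10^-17 s = 5.18 × 10^-13 s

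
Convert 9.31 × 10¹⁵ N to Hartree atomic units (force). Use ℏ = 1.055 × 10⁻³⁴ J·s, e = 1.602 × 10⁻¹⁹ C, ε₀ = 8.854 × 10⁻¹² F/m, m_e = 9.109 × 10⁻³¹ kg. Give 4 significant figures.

atomic unit of force: F_au = E_h/a₀ = m_e²e⁶/((4πε₀)³ℏ⁴) = 8.220 × 10⁻⁸ N.
9.31 × 10¹⁵ / 8.220 × 10⁻⁸ = 1.133 × 10²³

1.133 × 10²³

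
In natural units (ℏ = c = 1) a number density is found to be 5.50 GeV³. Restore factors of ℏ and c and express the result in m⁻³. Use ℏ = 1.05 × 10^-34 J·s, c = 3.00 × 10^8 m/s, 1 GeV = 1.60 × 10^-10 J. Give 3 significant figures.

Number density is [L]⁻³ = [E]³/(ℏc)³.
1 GeV³ → 1/(ℏc)³ × (1 GeV in J)³ = 1.31 × 10^47 m⁻³.
Result: 5.50 × 1.31 × 10^47 = 7.21 × 10^47 m⁻³.

7.21 × 10^47 m⁻³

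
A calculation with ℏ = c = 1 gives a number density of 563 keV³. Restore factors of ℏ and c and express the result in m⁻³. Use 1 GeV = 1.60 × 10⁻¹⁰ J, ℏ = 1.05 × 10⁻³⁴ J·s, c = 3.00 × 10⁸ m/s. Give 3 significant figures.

Number density is [L]⁻³ = [E]³/(ℏc)³.
1 GeV³ → 1/(ℏc)³ × (1 GeV in J)³ = 1.31 × 10⁴⁷ m⁻³.
Convert the energy scale: 563 keV³ = 5.63 × 10⁻¹⁶ GeV³.
Result: 5.63 × 10⁻¹⁶ × 1.31 × 10⁴⁷ = 7.38 × 10³¹ m⁻³.

7.38 × 10³¹ m⁻³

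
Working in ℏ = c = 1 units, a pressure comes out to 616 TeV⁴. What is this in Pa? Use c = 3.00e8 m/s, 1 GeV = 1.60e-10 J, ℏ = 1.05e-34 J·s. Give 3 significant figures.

1.29e52 Pa

Pressure is [E]/[L]³ = [E]⁴/(ℏc)³.
1 GeV⁴ → 1/(ℏc)³ × (1 GeV in J)⁴ = 2.10e37 Pa.
Convert the energy scale: 616 TeV⁴ = 6.16e14 GeV⁴.
Result: 6.16e14 × 2.10e37 = 1.29e52 Pa.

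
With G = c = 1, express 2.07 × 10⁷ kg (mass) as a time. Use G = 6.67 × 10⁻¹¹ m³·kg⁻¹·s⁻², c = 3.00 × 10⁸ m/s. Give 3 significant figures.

5.11 × 10⁻²⁹ s

Mass → time via G/c³.
2.07 × 10⁷ kg × (G/c³) = 5.11 × 10⁻²⁹ s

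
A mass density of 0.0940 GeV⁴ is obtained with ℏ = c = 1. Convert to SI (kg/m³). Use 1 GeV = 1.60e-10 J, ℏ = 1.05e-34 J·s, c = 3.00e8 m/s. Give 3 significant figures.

2.19e19 kg/m³

Mass density is [E]/(c²[L]³) = [E]⁴/(ℏ³c⁵).
1 GeV⁴ → 1/(ℏ³c⁵) × (1 GeV in J)⁴ = 2.33e20 kg/m³.
Result: 0.0940 × 2.33e20 = 2.19e19 kg/m³.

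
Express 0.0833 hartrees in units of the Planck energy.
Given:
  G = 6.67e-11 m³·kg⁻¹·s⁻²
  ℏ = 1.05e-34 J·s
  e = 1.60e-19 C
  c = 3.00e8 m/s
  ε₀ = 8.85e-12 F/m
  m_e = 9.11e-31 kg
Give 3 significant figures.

1.86e-28

hartree: E_h = m_e e⁴/(4πε₀ℏ)² = 4.38e-18 J
Planck energy: E_P = √(ℏc⁵/G) = 1.96e9 J
0.0833 × 4.38e-18 / 1.96e9 = 1.86e-28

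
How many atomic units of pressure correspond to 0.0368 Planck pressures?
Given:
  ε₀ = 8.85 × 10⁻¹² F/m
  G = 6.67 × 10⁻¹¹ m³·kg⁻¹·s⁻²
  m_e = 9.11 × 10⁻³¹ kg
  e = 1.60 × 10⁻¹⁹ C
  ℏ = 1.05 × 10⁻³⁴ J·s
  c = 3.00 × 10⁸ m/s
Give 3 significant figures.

5.72 × 10⁹⁸

Planck pressure: p_P = c⁷/(ℏG²) = 4.68 × 10¹¹³ Pa
atomic unit of pressure: P_au = E_h/a₀³ = m_e⁴e¹⁰/((4πε₀)⁵ℏ⁸) = 3.01 × 10¹³ Pa
0.0368 × 4.68 × 10¹¹³ / 3.01 × 10¹³ = 5.72 × 10⁹⁸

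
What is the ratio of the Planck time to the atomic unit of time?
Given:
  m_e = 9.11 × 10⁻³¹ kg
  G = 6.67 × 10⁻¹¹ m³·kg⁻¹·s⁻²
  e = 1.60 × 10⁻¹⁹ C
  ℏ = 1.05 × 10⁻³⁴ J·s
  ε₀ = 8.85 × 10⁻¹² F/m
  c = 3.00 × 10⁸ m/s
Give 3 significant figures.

2.24 × 10⁻²⁷

Planck time: t_P = √(ℏG/c⁵) = 5.37 × 10⁻⁴⁴ s
atomic unit of time: τ_au = (4πε₀)²ℏ³/(m_e e⁴) = 2.40 × 10⁻¹⁷ s
ratio = 5.37 × 10⁻⁴⁴ / 2.40 × 10⁻¹⁷ = 2.24 × 10⁻²⁷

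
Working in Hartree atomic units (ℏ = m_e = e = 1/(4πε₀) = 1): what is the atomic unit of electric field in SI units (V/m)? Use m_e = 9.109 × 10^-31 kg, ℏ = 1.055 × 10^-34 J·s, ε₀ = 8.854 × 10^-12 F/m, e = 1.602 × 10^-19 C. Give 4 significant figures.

5.131 × 10^11 V/m

The unique combination of the constants set to 1 with dimensions of electric field is E_au = E_h/(e a₀) = m_e²e⁵/((4πε₀)³ℏ⁴).
E_h = 4.354 × 10^-18 J
a₀ = 5.297 × 10^-11 m
E_h/(e·a₀) = 5.131 × 10^11 V/m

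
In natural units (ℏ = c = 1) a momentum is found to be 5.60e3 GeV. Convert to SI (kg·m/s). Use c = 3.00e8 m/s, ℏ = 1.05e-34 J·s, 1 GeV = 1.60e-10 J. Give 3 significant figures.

Momentum is [E]/c; divide by c.
1 GeV → 1/c × (1 GeV in J) = 5.33e-19 kg·m/s.
Result: 5.60e3 × 5.33e-19 = 2.99e-15 kg·m/s.

2.99e-15 kg·m/s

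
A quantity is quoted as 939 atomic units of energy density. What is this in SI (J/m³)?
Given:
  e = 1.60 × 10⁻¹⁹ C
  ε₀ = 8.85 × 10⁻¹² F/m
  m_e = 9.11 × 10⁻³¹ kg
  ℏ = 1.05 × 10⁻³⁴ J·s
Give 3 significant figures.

2.83 × 10¹⁶ J/m³

One atomic unit of energy density: u_au = E_h/a₀³ = m_e⁴e¹⁰/((4πε₀)⁵ℏ⁸) = 3.01 × 10¹³ J/m³.
939 × 3.01 × 10¹³ J/m³ = 2.83 × 10¹⁶ J/m³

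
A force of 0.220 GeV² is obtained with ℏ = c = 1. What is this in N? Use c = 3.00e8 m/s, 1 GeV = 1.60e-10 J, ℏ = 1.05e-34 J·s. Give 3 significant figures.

Force is [E]/[L] = [E]²/(ℏc); restore (ℏc)⁻¹.
1 GeV² → 1/(ℏc) × (1 GeV in J)² = 8.13e5 N.
Result: 0.220 × 8.13e5 = 1.79e5 N.

1.79e5 N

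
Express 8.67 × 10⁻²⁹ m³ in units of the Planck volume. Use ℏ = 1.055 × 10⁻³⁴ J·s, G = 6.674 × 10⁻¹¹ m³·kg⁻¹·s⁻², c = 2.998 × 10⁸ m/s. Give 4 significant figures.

Planck volume: V_P = (ℏG/c³)^(3/2) = 4.224 × 10⁻¹⁰⁵ m³.
8.67 × 10⁻²⁹ / 4.224 × 10⁻¹⁰⁵ = 2.053 × 10⁷⁶

2.053 × 10⁷⁶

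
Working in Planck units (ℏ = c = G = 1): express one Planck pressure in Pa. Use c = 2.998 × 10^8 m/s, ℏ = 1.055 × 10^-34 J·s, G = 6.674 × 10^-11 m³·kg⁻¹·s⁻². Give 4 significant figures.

Dimensional analysis gives p_P = c⁷/(ℏG²).
  = 2.177 × 10^59 / 4.699 × 10^-55
  = 4.632 × 10^113 Pa

4.632 × 10^113 Pa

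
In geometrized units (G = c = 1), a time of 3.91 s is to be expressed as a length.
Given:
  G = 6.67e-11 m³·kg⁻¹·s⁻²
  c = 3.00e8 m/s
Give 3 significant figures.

1.17e9 m

Time → length via c.
3.91 s × (c) = 1.17e9 m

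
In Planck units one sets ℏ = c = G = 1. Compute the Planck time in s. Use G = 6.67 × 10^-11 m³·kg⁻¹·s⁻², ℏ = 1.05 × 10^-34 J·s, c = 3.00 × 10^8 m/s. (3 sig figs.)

5.37 × 10^-44 s

t_P = √(ℏG/c⁵)
  = √(2.88 × 10^-87)
  = 5.37 × 10^-44 s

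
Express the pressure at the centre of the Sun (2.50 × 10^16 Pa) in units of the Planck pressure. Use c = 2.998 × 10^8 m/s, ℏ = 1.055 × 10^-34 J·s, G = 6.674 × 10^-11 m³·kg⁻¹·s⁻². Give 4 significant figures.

Planck pressure: p_P = c⁷/(ℏG²) = 4.632 × 10^113 Pa.
2.50 × 10^16 / 4.632 × 10^113 = 5.397 × 10^-98

5.397 × 10^-98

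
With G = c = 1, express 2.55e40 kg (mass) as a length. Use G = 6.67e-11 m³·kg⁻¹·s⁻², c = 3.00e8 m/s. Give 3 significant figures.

In G = c = 1 units mass has dimensions of length; the conversion factor is G/c².
2.55e40 kg × (G/c²) = 1.89e13 m

1.89e13 m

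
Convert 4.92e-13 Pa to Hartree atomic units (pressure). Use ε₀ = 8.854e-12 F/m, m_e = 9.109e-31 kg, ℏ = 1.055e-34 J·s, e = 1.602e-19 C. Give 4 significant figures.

atomic unit of pressure: P_au = E_h/a₀³ = m_e⁴e¹⁰/((4πε₀)⁵ℏ⁸) = 2.929e13 Pa.
4.92e-13 / 2.929e13 = 1.680e-26

1.680e-26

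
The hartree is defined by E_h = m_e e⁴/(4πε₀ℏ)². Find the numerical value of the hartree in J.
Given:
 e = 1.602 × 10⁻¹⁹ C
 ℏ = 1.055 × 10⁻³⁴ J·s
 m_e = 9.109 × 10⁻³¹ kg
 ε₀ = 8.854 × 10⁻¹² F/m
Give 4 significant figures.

4.354 × 10⁻¹⁸ J

E_h = m_e e⁴/(4πε₀ℏ)²
  = 6.000 × 10⁻¹⁰⁶ / 1.378 × 10⁻⁸⁸
  = 4.354 × 10⁻¹⁸ J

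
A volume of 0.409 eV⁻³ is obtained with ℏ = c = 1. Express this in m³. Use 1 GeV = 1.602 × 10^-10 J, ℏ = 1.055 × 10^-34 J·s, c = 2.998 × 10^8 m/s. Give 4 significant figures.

3.148 × 10^-21 m³

Volume is [L]³ = [E]⁻³·(ℏc)³.
1 GeV⁻³ → (ℏc)³ × (1 GeV in J)⁻³ = 7.696 × 10^-48 m³.
Convert the energy scale: 0.409 eV⁻³ = 4.09 × 10^26 GeV⁻³.
Result: 4.09 × 10^26 × 7.696 × 10^-48 = 3.148 × 10^-21 m³.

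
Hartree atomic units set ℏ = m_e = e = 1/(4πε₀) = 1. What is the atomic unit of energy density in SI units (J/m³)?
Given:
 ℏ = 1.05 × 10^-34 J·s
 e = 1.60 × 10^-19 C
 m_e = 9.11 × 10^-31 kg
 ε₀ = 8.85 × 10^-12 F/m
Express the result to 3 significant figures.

The unique combination of the constants set to 1 with dimensions of energy density is u_au = E_h/a₀³ = m_e⁴e¹⁰/((4πε₀)⁵ℏ⁸).
E_h = 4.38 × 10^-18 J
a₀ = 5.26 × 10^-11 m
E_h/a₀³ = 3.01 × 10^13 J/m³

3.01 × 10^13 J/m³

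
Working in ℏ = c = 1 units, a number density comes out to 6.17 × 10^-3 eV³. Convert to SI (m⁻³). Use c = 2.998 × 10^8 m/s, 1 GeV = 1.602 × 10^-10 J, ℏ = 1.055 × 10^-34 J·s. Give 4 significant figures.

Number density is [L]⁻³ = [E]³/(ℏc)³.
1 GeV³ → 1/(ℏc)³ × (1 GeV in J)³ = 1.299 × 10^47 m⁻³.
Convert the energy scale: 6.17 × 10^-3 eV³ = 6.17 × 10^-30 GeV³.
Result: 6.17 × 10^-30 × 1.299 × 10^47 = 8.017 × 10^17 m⁻³.

8.017 × 10^17 m⁻³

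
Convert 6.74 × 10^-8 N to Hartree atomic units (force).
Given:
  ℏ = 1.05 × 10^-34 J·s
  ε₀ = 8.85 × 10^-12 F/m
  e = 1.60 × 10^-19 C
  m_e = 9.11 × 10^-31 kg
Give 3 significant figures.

atomic unit of force: F_au = E_h/a₀ = m_e²e⁶/((4πε₀)³ℏ⁴) = 8.33 × 10^-8 N.
6.74 × 10^-8 / 8.33 × 10^-8 = 0.809

0.809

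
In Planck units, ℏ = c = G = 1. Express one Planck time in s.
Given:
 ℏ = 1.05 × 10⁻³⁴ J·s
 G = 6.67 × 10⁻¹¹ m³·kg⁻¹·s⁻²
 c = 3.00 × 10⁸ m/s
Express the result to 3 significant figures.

The unique combination of the constants set to 1 with dimensions of time is t_P = √(ℏG/c⁵).
  = √(2.88 × 10⁻⁸⁷)
  = 5.37 × 10⁻⁴⁴ s

5.37 × 10⁻⁴⁴ s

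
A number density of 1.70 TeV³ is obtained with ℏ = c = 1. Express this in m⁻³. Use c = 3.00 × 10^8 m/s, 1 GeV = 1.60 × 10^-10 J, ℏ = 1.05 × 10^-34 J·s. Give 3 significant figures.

Number density is [L]⁻³ = [E]³/(ℏc)³.
1 GeV³ → 1/(ℏc)³ × (1 GeV in J)³ = 1.31 × 10^47 m⁻³.
Convert the energy scale: 1.70 TeV³ = 1.70 × 10^9 GeV³.
Result: 1.70 × 10^9 × 1.31 × 10^47 = 2.23 × 10^56 m⁻³.

2.23 × 10^56 m⁻³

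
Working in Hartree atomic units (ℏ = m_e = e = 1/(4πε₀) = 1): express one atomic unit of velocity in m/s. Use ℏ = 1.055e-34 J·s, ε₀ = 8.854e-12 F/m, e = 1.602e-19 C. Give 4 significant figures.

From ℏ = m_e = e = 1/(4πε₀) = 1 the velocity scale is v_au = e²/(4πε₀ℏ).
  = 2.566e-38 / 1.174e-44
  = 2.186e6 m/s

2.186e6 m/s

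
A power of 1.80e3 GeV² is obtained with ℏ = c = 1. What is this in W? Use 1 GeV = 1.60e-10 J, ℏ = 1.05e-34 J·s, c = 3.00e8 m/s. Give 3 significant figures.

4.39e17 W

Power is [E]/[T] = [E]²/ℏ.
1 GeV² → 1/ℏ × (1 GeV in J)² = 2.44e14 W.
Result: 1.80e3 × 2.44e14 = 4.39e17 W.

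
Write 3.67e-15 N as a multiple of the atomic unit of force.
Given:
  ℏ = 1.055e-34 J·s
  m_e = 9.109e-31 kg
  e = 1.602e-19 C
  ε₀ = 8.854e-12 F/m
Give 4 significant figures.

atomic unit of force: F_au = E_h/a₀ = m_e²e⁶/((4πε₀)³ℏ⁴) = 8.220e-8 N.
3.67e-15 / 8.220e-8 = 4.465e-8

4.465e-8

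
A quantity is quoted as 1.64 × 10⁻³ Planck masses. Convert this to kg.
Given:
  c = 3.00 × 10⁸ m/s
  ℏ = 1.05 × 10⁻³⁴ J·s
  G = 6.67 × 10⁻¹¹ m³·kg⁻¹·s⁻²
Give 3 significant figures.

3.56 × 10⁻¹¹ kg

One Planck mass: m_P = √(ℏc/G) = 2.17 × 10⁻⁸ kg.
1.64 × 10⁻³ × 2.17 × 10⁻⁸ kg = 3.56 × 10⁻¹¹ kg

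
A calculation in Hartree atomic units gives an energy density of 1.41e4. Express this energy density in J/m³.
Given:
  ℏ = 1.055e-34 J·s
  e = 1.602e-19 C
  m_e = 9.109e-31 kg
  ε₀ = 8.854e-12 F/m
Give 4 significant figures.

4.130e17 J/m³

One atomic unit of energy density: u_au = E_h/a₀³ = m_e⁴e¹⁰/((4πε₀)⁵ℏ⁸) = 2.929e13 J/m³.
1.41e4 × 2.929e13 J/m³ = 4.130e17 J/m³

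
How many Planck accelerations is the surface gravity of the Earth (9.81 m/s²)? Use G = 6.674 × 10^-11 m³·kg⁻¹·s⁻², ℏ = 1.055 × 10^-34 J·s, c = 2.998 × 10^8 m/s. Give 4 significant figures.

Planck acceleration: a_P = √(c⁷/(ℏG)) = 5.560 × 10^51 m/s².
9.81 / 5.560 × 10^51 = 1.764 × 10^-51

1.764 × 10^-51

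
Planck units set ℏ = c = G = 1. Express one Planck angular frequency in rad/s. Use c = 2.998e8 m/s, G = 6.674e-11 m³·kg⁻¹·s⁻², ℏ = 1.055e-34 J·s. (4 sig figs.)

From ℏ = c = G = 1 the angular frequency scale is ω_P = √(c⁵/(ℏG)).
  = √(3.440e86)
  = 1.855e43 rad/s

1.855e43 rad/s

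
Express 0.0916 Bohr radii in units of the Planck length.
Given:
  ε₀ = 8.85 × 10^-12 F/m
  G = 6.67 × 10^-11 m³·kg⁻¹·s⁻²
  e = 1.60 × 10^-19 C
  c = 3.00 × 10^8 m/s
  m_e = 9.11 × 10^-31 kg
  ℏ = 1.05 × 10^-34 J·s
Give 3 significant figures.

Bohr radius: a₀ = 4πε₀ℏ²/(m_e e²) = 5.26 × 10^-11 m
Planck length: ℓ_P = √(ℏG/c³) = 1.61 × 10^-35 m
0.0916 × 5.26 × 10^-11 / 1.61 × 10^-35 = 2.99 × 10^23

2.99 × 10^23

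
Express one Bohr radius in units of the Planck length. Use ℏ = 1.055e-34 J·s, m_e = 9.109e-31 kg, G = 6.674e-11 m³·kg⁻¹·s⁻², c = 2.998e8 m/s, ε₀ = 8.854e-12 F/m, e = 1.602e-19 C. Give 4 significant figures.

Bohr radius: a₀ = 4πε₀ℏ²/(m_e e²) = 5.297e-11 m
Planck length: ℓ_P = √(ℏG/c³) = 1.616e-35 m
ratio = 5.297e-11 / 1.616e-35 = 3.277e24

3.277e24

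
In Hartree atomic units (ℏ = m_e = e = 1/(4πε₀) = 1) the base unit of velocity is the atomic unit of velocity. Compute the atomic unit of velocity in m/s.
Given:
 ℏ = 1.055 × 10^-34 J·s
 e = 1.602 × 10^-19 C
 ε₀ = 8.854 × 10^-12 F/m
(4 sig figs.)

2.186 × 10^6 m/s

v_au = e²/(4πε₀ℏ)
  = 2.566 × 10^-38 / 1.174 × 10^-44
  = 2.186 × 10^6 m/s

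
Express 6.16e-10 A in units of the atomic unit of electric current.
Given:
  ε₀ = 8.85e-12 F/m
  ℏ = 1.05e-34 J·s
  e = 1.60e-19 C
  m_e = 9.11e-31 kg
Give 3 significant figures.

9.23e-8

atomic unit of electric current: I_au = e E_h/ℏ = m_e e⁵/((4πε₀)²ℏ³) = 6.67e-3 A.
6.16e-10 / 6.67e-3 = 9.23e-8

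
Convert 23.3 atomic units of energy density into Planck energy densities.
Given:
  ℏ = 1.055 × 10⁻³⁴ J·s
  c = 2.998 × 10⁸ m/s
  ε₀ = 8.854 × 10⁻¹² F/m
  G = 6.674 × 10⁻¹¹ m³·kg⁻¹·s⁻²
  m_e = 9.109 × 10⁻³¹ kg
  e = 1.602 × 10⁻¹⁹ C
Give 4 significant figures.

atomic unit of energy density: u_au = E_h/a₀³ = m_e⁴e¹⁰/((4πε₀)⁵ℏ⁸) = 2.929 × 10¹³ J/m³
Planck energy density: u_P = c⁷/(ℏG²) = 4.632 × 10¹¹³ J/m³
23.3 × 2.929 × 10¹³ / 4.632 × 10¹¹³ = 1.473 × 10⁻⁹⁹

1.473 × 10⁻⁹⁹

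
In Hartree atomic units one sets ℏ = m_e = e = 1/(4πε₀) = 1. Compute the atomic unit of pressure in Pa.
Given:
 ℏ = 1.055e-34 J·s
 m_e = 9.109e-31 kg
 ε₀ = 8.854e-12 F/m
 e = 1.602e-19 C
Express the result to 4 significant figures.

2.929e13 Pa

P_au = E_h/a₀³ = m_e⁴e¹⁰/((4πε₀)⁵ℏ⁸)
E_h = 4.354e-18 J
a₀ = 5.297e-11 m
E_h/a₀³ = 2.929e13 Pa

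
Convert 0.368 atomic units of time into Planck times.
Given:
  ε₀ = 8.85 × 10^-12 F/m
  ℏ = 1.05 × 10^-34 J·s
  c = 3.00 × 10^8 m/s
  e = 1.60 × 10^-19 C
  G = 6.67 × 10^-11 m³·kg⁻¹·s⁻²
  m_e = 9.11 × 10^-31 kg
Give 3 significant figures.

atomic unit of time: τ_au = (4πε₀)²ℏ³/(m_e e⁴) = 2.40 × 10^-17 s
Planck time: t_P = √(ℏG/c⁵) = 5.37 × 10^-44 s
0.368 × 2.40 × 10^-17 / 5.37 × 10^-44 = 1.64 × 10^26

1.64 × 10^26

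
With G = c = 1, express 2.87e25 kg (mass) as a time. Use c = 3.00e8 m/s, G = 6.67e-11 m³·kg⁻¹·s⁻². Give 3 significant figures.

7.09e-11 s

Mass → time via G/c³.
2.87e25 kg × (G/c³) = 7.09e-11 s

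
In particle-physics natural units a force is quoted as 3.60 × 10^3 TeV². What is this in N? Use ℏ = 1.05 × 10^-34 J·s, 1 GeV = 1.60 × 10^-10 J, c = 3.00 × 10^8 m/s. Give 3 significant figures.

2.93 × 10^15 N

Force is [E]/[L] = [E]²/(ℏc); restore (ℏc)⁻¹.
1 GeV² → 1/(ℏc) × (1 GeV in J)² = 8.13 × 10^5 N.
Convert the energy scale: 3.60 × 10^3 TeV² = 3.60 × 10^9 GeV².
Result: 3.60 × 10^9 × 8.13 × 10^5 = 2.93 × 10^15 N.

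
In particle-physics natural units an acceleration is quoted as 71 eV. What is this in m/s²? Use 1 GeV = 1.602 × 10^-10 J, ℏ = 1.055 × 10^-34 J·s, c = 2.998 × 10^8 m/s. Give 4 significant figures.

Acceleration is [L]/[T]² = c·[E]/ℏ.
1 GeV → c/ℏ × (1 GeV in J) = 4.552 × 10^32 m/s².
Convert the energy scale: 71 eV = 7.10 × 10^-8 GeV.
Result: 7.10 × 10^-8 × 4.552 × 10^32 = 3.232 × 10^25 m/s².

3.232 × 10^25 m/s²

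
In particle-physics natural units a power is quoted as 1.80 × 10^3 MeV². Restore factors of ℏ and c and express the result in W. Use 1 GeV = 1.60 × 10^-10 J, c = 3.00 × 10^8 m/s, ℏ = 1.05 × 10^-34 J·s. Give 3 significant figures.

4.39 × 10^11 W

Power is [E]/[T] = [E]²/ℏ.
1 GeV² → 1/ℏ × (1 GeV in J)² = 2.44 × 10^14 W.
Convert the energy scale: 1.80 × 10^3 MeV² = 1.80 × 10^-3 GeV².
Result: 1.80 × 10^-3 × 2.44 × 10^14 = 4.39 × 10^11 W.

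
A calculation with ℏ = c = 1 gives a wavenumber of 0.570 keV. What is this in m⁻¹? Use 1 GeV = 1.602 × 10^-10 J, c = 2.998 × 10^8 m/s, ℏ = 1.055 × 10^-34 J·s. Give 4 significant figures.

2.887 × 10^9 m⁻¹

Inverse length is [E]/(ℏc).
1 GeV → 1/(ℏc) × (1 GeV in J) = 5.065 × 10^15 m⁻¹.
Convert the energy scale: 0.570 keV = 5.70 × 10^-7 GeV.
Result: 5.70 × 10^-7 × 5.065 × 10^15 = 2.887 × 10^9 m⁻¹.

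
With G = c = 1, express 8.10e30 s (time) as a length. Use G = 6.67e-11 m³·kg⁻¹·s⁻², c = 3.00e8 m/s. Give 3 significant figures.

Time → length via c.
8.10e30 s × (c) = 2.43e39 m

2.43e39 m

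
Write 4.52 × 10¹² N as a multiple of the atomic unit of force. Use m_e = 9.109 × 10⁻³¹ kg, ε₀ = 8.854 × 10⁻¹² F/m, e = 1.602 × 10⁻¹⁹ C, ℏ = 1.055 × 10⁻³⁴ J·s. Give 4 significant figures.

atomic unit of force: F_au = E_h/a₀ = m_e²e⁶/((4πε₀)³ℏ⁴) = 8.220 × 10⁻⁸ N.
4.52 × 10¹² / 8.220 × 10⁻⁸ = 5.499 × 10¹⁹

5.499 × 10¹⁹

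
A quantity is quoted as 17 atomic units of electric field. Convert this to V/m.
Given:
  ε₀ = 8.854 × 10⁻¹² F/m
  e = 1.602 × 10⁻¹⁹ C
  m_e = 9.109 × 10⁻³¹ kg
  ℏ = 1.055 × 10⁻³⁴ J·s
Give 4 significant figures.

One atomic unit of electric field: E_au = E_h/(e a₀) = m_e²e⁵/((4πε₀)³ℏ⁴) = 5.131 × 10¹¹ V/m.
17 × 5.131 × 10¹¹ V/m = 8.723 × 10¹² V/m

8.723 × 10¹² V/m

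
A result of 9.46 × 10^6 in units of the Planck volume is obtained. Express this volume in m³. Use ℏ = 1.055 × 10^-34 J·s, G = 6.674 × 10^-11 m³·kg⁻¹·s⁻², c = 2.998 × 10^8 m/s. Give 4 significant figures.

One Planck volume: V_P = (ℏG/c³)^(3/2) = 4.224 × 10^-105 m³.
9.46 × 10^6 × 4.224 × 10^-105 m³ = 3.996 × 10^-98 m³

3.996 × 10^-98 m³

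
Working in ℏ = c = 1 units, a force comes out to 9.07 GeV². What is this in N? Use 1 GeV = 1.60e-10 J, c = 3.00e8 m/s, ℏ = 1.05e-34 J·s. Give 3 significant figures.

7.37e6 N

Force is [E]/[L] = [E]²/(ℏc); restore (ℏc)⁻¹.
1 GeV² → 1/(ℏc) × (1 GeV in J)² = 8.13e5 N.
Result: 9.07 × 8.13e5 = 7.37e6 N.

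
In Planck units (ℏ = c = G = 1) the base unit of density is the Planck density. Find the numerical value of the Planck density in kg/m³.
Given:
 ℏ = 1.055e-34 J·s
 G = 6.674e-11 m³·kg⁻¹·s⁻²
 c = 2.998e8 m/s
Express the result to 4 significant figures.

ρ_P = c⁵/(ℏG²)
  = 2.422e42 / 4.699e-55
  = 5.154e96 kg/m³

5.154e96 kg/m³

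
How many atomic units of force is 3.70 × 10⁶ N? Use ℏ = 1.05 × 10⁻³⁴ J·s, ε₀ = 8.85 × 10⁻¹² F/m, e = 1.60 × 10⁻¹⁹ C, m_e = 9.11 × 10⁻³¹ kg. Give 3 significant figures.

4.44 × 10¹³

atomic unit of force: F_au = E_h/a₀ = m_e²e⁶/((4πε₀)³ℏ⁴) = 8.33 × 10⁻⁸ N.
3.70 × 10⁶ / 8.33 × 10⁻⁸ = 4.44 × 10¹³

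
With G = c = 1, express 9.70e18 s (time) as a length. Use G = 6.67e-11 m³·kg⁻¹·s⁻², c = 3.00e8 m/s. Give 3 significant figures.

Time → length via c.
9.70e18 s × (c) = 2.91e27 m

2.91e27 m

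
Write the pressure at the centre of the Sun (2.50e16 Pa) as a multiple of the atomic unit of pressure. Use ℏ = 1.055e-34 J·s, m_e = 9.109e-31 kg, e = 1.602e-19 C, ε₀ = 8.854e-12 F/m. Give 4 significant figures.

853.5

atomic unit of pressure: P_au = E_h/a₀³ = m_e⁴e¹⁰/((4πε₀)⁵ℏ⁸) = 2.929e13 Pa.
2.50e16 / 2.929e13 = 853.5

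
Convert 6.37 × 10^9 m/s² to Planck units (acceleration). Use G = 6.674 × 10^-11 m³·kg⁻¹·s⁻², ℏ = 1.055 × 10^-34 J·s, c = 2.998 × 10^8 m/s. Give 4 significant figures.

1.146 × 10^-42

Planck acceleration: a_P = √(c⁷/(ℏG)) = 5.560 × 10^51 m/s².
6.37 × 10^9 / 5.560 × 10^51 = 1.146 × 10^-42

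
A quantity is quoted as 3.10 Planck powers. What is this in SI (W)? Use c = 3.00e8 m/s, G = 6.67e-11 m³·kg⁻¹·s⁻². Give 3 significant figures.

1.13e53 W

One Planck power: P_P = c⁵/G = 3.64e52 W.
3.10 × 3.64e52 W = 1.13e53 W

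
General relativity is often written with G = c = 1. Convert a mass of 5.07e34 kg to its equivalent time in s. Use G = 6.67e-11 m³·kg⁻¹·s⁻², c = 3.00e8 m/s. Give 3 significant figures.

Mass → time via G/c³.
5.07e34 kg × (G/c³) = 0.125 s

0.125 s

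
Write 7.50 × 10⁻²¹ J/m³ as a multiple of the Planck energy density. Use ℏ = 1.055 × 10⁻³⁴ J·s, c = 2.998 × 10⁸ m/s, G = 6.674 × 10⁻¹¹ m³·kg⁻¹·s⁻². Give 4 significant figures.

Planck energy density: u_P = c⁷/(ℏG²) = 4.632 × 10¹¹³ J/m³.
7.50 × 10⁻²¹ / 4.632 × 10¹¹³ = 1.619 × 10⁻¹³⁴

1.619 × 10⁻¹³⁴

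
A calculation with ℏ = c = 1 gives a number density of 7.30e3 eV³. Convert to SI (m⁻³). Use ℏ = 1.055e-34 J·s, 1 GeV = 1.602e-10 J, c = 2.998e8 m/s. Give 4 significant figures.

9.485e23 m⁻³

Number density is [L]⁻³ = [E]³/(ℏc)³.
1 GeV³ → 1/(ℏc)³ × (1 GeV in J)³ = 1.299e47 m⁻³.
Convert the energy scale: 7.30e3 eV³ = 7.30e-24 GeV³.
Result: 7.30e-24 × 1.299e47 = 9.485e23 m⁻³.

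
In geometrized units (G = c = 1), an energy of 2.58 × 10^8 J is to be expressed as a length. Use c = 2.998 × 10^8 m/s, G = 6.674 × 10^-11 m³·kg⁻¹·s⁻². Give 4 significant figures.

2.131 × 10^-36 m

Energy → length via G/c⁴.
2.58 × 10^8 J × (G/c⁴) = 2.131 × 10^-36 m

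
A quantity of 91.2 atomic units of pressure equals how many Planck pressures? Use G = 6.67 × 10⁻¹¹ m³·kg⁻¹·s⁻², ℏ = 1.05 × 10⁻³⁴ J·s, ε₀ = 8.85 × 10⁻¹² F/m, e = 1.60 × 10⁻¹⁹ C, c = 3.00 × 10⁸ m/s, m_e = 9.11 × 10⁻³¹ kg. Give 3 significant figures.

5.87 × 10⁻⁹⁹

atomic unit of pressure: P_au = E_h/a₀³ = m_e⁴e¹⁰/((4πε₀)⁵ℏ⁸) = 3.01 × 10¹³ Pa
Planck pressure: p_P = c⁷/(ℏG²) = 4.68 × 10¹¹³ Pa
91.2 × 3.01 × 10¹³ / 4.68 × 10¹¹³ = 5.87 × 10⁻⁹⁹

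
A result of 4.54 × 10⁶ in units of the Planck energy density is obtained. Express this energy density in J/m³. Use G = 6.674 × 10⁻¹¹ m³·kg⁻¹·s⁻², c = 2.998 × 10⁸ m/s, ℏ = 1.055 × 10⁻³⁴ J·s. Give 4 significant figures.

One Planck energy density: u_P = c⁷/(ℏG²) = 4.632 × 10¹¹³ J/m³.
4.54 × 10⁶ × 4.632 × 10¹¹³ J/m³ = 2.103 × 10¹²⁰ J/m³

2.103 × 10¹²⁰ J/m³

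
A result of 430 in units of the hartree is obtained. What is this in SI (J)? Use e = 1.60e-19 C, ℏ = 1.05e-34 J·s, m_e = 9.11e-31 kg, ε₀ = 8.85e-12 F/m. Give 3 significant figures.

One hartree: E_h = m_e e⁴/(4πε₀ℏ)² = 4.38e-18 J.
430 × 4.38e-18 J = 1.88e-15 J

1.88e-15 J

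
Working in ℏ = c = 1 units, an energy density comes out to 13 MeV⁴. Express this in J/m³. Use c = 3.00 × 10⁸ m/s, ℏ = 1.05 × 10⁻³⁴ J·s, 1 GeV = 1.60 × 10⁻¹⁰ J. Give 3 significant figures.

2.73 × 10²⁶ J/m³

[E]/[L]³ = [E]⁴/(ℏc)³; restore (ℏc)⁻³.
1 GeV⁴ → 1/(ℏc)³ × (1 GeV in J)⁴ = 2.10 × 10³⁷ J/m³.
Convert the energy scale: 13 MeV⁴ = 1.30 × 10⁻¹¹ GeV⁴.
Result: 1.30 × 10⁻¹¹ × 2.10 × 10³⁷ = 2.73 × 10²⁶ J/m³.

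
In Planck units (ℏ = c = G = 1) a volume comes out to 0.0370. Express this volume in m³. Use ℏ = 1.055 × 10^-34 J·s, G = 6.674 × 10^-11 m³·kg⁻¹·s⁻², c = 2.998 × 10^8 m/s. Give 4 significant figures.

1.563 × 10^-106 m³

One Planck volume: V_P = (ℏG/c³)^(3/2) = 4.224 × 10^-105 m³.
0.0370 × 4.224 × 10^-105 m³ = 1.563 × 10^-106 m³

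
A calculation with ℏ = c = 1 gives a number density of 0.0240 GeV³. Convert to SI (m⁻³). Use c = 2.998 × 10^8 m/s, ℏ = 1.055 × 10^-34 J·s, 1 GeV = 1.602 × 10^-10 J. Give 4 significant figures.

Number density is [L]⁻³ = [E]³/(ℏc)³.
1 GeV³ → 1/(ℏc)³ × (1 GeV in J)³ = 1.299 × 10^47 m⁻³.
Result: 0.0240 × 1.299 × 10^47 = 3.119 × 10^45 m⁻³.

3.119 × 10^45 m⁻³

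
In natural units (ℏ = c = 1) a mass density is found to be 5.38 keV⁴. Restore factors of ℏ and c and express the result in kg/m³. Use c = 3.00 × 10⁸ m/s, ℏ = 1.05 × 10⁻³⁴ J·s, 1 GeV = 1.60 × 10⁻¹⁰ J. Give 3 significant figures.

1.25 × 10⁻³ kg/m³

Mass density is [E]/(c²[L]³) = [E]⁴/(ℏ³c⁵).
1 GeV⁴ → 1/(ℏ³c⁵) × (1 GeV in J)⁴ = 2.33 × 10²⁰ kg/m³.
Convert the energy scale: 5.38 keV⁴ = 5.38 × 10⁻²⁴ GeV⁴.
Result: 5.38 × 10⁻²⁴ × 2.33 × 10²⁰ = 1.25 × 10⁻³ kg/m³.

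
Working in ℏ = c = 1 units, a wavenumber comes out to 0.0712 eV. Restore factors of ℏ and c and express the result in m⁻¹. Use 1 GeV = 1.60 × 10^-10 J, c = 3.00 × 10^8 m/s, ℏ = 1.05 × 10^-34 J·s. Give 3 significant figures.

Inverse length is [E]/(ℏc).
1 GeV → 1/(ℏc) × (1 GeV in J) = 5.08 × 10^15 m⁻¹.
Convert the energy scale: 0.0712 eV = 7.12 × 10^-11 GeV.
Result: 7.12 × 10^-11 × 5.08 × 10^15 = 3.62 × 10^5 m⁻¹.

3.62 × 10^5 m⁻¹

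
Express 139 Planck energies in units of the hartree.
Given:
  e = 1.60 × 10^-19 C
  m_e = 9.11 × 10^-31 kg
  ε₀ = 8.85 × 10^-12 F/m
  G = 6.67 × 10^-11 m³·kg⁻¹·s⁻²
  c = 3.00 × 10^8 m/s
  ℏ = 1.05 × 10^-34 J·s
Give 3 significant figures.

6.21 × 10^28

Planck energy: E_P = √(ℏc⁵/G) = 1.96 × 10^9 J
hartree: E_h = m_e e⁴/(4πε₀ℏ)² = 4.38 × 10^-18 J
139 × 1.96 × 10^9 / 4.38 × 10^-18 = 6.21 × 10^28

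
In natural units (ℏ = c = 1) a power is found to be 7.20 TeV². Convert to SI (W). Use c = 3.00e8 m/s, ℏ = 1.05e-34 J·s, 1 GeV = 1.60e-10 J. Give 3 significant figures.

1.76e21 W

Power is [E]/[T] = [E]²/ℏ.
1 GeV² → 1/ℏ × (1 GeV in J)² = 2.44e14 W.
Convert the energy scale: 7.20 TeV² = 7.20e6 GeV².
Result: 7.20e6 × 2.44e14 = 1.76e21 W.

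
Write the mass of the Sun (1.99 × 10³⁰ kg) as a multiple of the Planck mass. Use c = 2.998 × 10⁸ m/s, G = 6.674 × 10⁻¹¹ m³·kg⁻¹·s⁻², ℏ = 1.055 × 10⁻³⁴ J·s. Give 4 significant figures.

9.141 × 10³⁷

Planck mass: m_P = √(ℏc/G) = 2.177 × 10⁻⁸ kg.
1.99 × 10³⁰ / 2.177 × 10⁻⁸ = 9.141 × 10³⁷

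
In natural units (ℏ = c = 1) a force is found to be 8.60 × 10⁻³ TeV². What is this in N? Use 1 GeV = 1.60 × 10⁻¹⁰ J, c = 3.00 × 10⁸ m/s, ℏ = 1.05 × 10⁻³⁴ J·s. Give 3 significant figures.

6.99 × 10⁹ N

Force is [E]/[L] = [E]²/(ℏc); restore (ℏc)⁻¹.
1 GeV² → 1/(ℏc) × (1 GeV in J)² = 8.13 × 10⁵ N.
Convert the energy scale: 8.60 × 10⁻³ TeV² = 8.60 × 10³ GeV².
Result: 8.60 × 10³ × 8.13 × 10⁵ = 6.99 × 10⁹ N.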